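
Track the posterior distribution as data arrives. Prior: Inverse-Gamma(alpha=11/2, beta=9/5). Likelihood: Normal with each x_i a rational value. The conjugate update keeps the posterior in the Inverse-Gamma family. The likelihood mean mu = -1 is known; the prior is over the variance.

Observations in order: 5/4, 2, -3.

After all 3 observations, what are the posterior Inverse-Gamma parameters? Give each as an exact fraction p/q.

alpha=7, beta=1733/160

obs 1: x=5/4 → posterior Inverse-Gamma(6, 693/160)
obs 2: x=2 → posterior Inverse-Gamma(13/2, 1413/160)
obs 3: x=-3 → posterior Inverse-Gamma(7, 1733/160)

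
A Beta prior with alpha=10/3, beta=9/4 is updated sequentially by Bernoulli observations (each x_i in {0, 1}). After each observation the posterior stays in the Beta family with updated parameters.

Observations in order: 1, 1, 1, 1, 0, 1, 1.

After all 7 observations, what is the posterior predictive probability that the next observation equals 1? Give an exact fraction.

obs 1: x=1 → posterior Beta(13/3, 9/4)
obs 2: x=1 → posterior Beta(16/3, 9/4)
obs 3: x=1 → posterior Beta(19/3, 9/4)
obs 4: x=1 → posterior Beta(22/3, 9/4)
obs 5: x=0 → posterior Beta(22/3, 13/4)
obs 6: x=1 → posterior Beta(25/3, 13/4)
obs 7: x=1 → posterior Beta(28/3, 13/4)

112/151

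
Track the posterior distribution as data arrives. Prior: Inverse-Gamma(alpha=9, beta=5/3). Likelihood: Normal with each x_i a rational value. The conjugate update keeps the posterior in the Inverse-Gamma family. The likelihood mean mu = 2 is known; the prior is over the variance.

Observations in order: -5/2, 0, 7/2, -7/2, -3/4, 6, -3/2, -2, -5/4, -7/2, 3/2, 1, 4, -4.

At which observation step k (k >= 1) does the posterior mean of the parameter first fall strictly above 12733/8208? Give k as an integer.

obs 1: x=-5/2 → posterior Inverse-Gamma(19/2, 283/24)
obs 2: x=0 → posterior Inverse-Gamma(10, 331/24)
obs 3: x=7/2 → posterior Inverse-Gamma(21/2, 179/12)
obs 4: x=-7/2 → posterior Inverse-Gamma(11, 721/24)
obs 5: x=-3/4 → posterior Inverse-Gamma(23/2, 3247/96)
obs 6: x=6 → posterior Inverse-Gamma(12, 4015/96)
obs 7: x=-3/2 → posterior Inverse-Gamma(25/2, 4603/96)
obs 8: x=-2 → posterior Inverse-Gamma(13, 5371/96)
obs 9: x=-5/4 → posterior Inverse-Gamma(27/2, 2939/48)
obs 10: x=-7/2 → posterior Inverse-Gamma(14, 3665/48)
obs 11: x=3/2 → posterior Inverse-Gamma(29/2, 3671/48)
obs 12: x=1 → posterior Inverse-Gamma(15, 3695/48)
obs 13: x=4 → posterior Inverse-Gamma(31/2, 3791/48)
obs 14: x=-4 → posterior Inverse-Gamma(16, 4655/48)

k = 3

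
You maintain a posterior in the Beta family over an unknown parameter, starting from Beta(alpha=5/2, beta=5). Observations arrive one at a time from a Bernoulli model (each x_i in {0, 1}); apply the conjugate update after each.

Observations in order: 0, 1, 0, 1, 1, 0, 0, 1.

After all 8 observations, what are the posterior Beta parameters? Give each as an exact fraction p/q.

alpha=13/2, beta=9

obs 1: x=0 → posterior Beta(5/2, 6)
obs 2: x=1 → posterior Beta(7/2, 6)
obs 3: x=0 → posterior Beta(7/2, 7)
obs 4: x=1 → posterior Beta(9/2, 7)
obs 5: x=1 → posterior Beta(11/2, 7)
obs 6: x=0 → posterior Beta(11/2, 8)
obs 7: x=0 → posterior Beta(11/2, 9)
obs 8: x=1 → posterior Beta(13/2, 9)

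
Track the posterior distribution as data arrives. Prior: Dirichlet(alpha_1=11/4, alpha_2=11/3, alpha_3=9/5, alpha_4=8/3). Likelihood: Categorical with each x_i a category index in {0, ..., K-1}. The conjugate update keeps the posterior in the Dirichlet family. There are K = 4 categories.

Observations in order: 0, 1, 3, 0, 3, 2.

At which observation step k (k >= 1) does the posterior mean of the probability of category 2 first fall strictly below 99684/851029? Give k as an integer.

obs 1: x=0 → posterior Dirichlet(15/4, 11/3, 9/5, 8/3)
obs 2: x=1 → posterior Dirichlet(15/4, 14/3, 9/5, 8/3)
obs 3: x=3 → posterior Dirichlet(15/4, 14/3, 9/5, 11/3)
obs 4: x=0 → posterior Dirichlet(19/4, 14/3, 9/5, 11/3)
obs 5: x=3 → posterior Dirichlet(19/4, 14/3, 9/5, 14/3)
obs 6: x=2 → posterior Dirichlet(19/4, 14/3, 14/5, 14/3)

k = 5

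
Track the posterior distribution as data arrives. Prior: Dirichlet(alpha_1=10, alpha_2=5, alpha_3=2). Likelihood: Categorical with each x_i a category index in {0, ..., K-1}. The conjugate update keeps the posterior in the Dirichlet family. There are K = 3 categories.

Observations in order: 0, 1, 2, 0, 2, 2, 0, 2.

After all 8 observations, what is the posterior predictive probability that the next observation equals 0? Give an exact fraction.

obs 1: x=0 → posterior Dirichlet(11, 5, 2)
obs 2: x=1 → posterior Dirichlet(11, 6, 2)
obs 3: x=2 → posterior Dirichlet(11, 6, 3)
obs 4: x=0 → posterior Dirichlet(12, 6, 3)
obs 5: x=2 → posterior Dirichlet(12, 6, 4)
obs 6: x=2 → posterior Dirichlet(12, 6, 5)
obs 7: x=0 → posterior Dirichlet(13, 6, 5)
obs 8: x=2 → posterior Dirichlet(13, 6, 6)

13/25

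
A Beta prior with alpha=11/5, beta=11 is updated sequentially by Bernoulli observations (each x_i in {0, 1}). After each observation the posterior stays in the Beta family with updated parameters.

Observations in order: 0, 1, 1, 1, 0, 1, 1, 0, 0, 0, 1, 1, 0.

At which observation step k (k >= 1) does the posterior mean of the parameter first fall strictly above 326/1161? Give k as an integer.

k = 4

obs 1: x=0 → posterior Beta(11/5, 12)
obs 2: x=1 → posterior Beta(16/5, 12)
obs 3: x=1 → posterior Beta(21/5, 12)
obs 4: x=1 → posterior Beta(26/5, 12)
obs 5: x=0 → posterior Beta(26/5, 13)
obs 6: x=1 → posterior Beta(31/5, 13)
obs 7: x=1 → posterior Beta(36/5, 13)
obs 8: x=0 → posterior Beta(36/5, 14)
obs 9: x=0 → posterior Beta(36/5, 15)
obs 10: x=0 → posterior Beta(36/5, 16)
obs 11: x=1 → posterior Beta(41/5, 16)
obs 12: x=1 → posterior Beta(46/5, 16)
obs 13: x=0 → posterior Beta(46/5, 17)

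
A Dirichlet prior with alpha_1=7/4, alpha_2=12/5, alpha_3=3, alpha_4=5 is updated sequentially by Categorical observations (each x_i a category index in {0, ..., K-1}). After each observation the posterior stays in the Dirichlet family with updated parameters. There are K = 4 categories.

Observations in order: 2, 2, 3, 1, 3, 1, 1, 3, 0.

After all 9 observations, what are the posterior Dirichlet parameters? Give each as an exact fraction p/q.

obs 1: x=2 → posterior Dirichlet(7/4, 12/5, 4, 5)
obs 2: x=2 → posterior Dirichlet(7/4, 12/5, 5, 5)
obs 3: x=3 → posterior Dirichlet(7/4, 12/5, 5, 6)
obs 4: x=1 → posterior Dirichlet(7/4, 17/5, 5, 6)
obs 5: x=3 → posterior Dirichlet(7/4, 17/5, 5, 7)
obs 6: x=1 → posterior Dirichlet(7/4, 22/5, 5, 7)
obs 7: x=1 → posterior Dirichlet(7/4, 27/5, 5, 7)
obs 8: x=3 → posterior Dirichlet(7/4, 27/5, 5, 8)
obs 9: x=0 → posterior Dirichlet(11/4, 27/5, 5, 8)

alpha_1=11/4, alpha_2=27/5, alpha_3=5, alpha_4=8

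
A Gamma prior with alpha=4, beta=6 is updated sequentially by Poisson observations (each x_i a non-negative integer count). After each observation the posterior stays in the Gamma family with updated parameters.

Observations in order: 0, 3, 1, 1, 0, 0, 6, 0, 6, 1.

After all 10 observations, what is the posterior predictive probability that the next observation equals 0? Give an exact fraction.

obs 1: x=0 → posterior Gamma(4, 7)
obs 2: x=3 → posterior Gamma(7, 8)
obs 3: x=1 → posterior Gamma(8, 9)
obs 4: x=1 → posterior Gamma(9, 10)
obs 5: x=0 → posterior Gamma(9, 11)
obs 6: x=0 → posterior Gamma(9, 12)
obs 7: x=6 → posterior Gamma(15, 13)
obs 8: x=0 → posterior Gamma(15, 14)
obs 9: x=6 → posterior Gamma(21, 15)
obs 10: x=1 → posterior Gamma(22, 16)

309485009821345068724781056/1174562876521148458974062689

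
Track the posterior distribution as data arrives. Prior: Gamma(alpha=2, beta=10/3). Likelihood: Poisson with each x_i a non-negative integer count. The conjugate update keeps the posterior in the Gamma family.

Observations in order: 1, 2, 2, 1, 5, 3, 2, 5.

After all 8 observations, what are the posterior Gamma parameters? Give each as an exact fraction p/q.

obs 1: x=1 → posterior Gamma(3, 13/3)
obs 2: x=2 → posterior Gamma(5, 16/3)
obs 3: x=2 → posterior Gamma(7, 19/3)
obs 4: x=1 → posterior Gamma(8, 22/3)
obs 5: x=5 → posterior Gamma(13, 25/3)
obs 6: x=3 → posterior Gamma(16, 28/3)
obs 7: x=2 → posterior Gamma(18, 31/3)
obs 8: x=5 → posterior Gamma(23, 34/3)

alpha=23, beta=34/3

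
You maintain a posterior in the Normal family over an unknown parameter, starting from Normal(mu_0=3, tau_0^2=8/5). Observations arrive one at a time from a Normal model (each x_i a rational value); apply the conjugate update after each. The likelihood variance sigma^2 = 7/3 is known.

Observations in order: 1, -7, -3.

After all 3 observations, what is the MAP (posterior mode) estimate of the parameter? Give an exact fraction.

obs 1: x=1 → posterior Normal(129/59, 56/59)
obs 2: x=-7 → posterior Normal(-39/83, 56/83)
obs 3: x=-3 → posterior Normal(-111/107, 56/107)

-111/107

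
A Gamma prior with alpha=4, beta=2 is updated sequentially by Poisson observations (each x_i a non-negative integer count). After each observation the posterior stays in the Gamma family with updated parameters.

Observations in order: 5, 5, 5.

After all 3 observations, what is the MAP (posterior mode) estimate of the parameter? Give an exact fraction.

obs 1: x=5 → posterior Gamma(9, 3)
obs 2: x=5 → posterior Gamma(14, 4)
obs 3: x=5 → posterior Gamma(19, 5)

18/5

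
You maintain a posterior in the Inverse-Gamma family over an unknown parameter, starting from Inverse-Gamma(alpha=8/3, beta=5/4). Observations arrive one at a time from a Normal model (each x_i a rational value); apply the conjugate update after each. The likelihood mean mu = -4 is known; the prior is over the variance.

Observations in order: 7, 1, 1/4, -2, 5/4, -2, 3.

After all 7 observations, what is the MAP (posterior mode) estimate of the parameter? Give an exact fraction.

6027/344

obs 1: x=7 → posterior Inverse-Gamma(19/6, 247/4)
obs 2: x=1 → posterior Inverse-Gamma(11/3, 297/4)
obs 3: x=1/4 → posterior Inverse-Gamma(25/6, 2665/32)
obs 4: x=-2 → posterior Inverse-Gamma(14/3, 2729/32)
obs 5: x=5/4 → posterior Inverse-Gamma(31/6, 1585/16)
obs 6: x=-2 → posterior Inverse-Gamma(17/3, 1617/16)
obs 7: x=3 → posterior Inverse-Gamma(37/6, 2009/16)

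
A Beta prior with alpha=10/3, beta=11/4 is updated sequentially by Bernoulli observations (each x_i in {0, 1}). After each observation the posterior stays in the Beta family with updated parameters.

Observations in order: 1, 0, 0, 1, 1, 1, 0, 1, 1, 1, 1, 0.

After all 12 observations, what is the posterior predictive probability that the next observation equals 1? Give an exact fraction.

obs 1: x=1 → posterior Beta(13/3, 11/4)
obs 2: x=0 → posterior Beta(13/3, 15/4)
obs 3: x=0 → posterior Beta(13/3, 19/4)
obs 4: x=1 → posterior Beta(16/3, 19/4)
obs 5: x=1 → posterior Beta(19/3, 19/4)
obs 6: x=1 → posterior Beta(22/3, 19/4)
obs 7: x=0 → posterior Beta(22/3, 23/4)
obs 8: x=1 → posterior Beta(25/3, 23/4)
obs 9: x=1 → posterior Beta(28/3, 23/4)
obs 10: x=1 → posterior Beta(31/3, 23/4)
obs 11: x=1 → posterior Beta(34/3, 23/4)
obs 12: x=0 → posterior Beta(34/3, 27/4)

136/217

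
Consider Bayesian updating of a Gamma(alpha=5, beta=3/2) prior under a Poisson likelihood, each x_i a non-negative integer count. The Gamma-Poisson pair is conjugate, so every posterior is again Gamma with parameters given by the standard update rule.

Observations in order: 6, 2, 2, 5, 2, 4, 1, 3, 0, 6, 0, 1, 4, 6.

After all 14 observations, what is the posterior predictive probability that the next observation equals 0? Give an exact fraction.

12416511931816993664430704668956488110455919221367335034994587979129311/234506656247776905017748821460251500238366110067843569034036522087377377

obs 1: x=6 → posterior Gamma(11, 5/2)
obs 2: x=2 → posterior Gamma(13, 7/2)
obs 3: x=2 → posterior Gamma(15, 9/2)
obs 4: x=5 → posterior Gamma(20, 11/2)
obs 5: x=2 → posterior Gamma(22, 13/2)
obs 6: x=4 → posterior Gamma(26, 15/2)
obs 7: x=1 → posterior Gamma(27, 17/2)
obs 8: x=3 → posterior Gamma(30, 19/2)
obs 9: x=0 → posterior Gamma(30, 21/2)
obs 10: x=6 → posterior Gamma(36, 23/2)
obs 11: x=0 → posterior Gamma(36, 25/2)
obs 12: x=1 → posterior Gamma(37, 27/2)
obs 13: x=4 → posterior Gamma(41, 29/2)
obs 14: x=6 → posterior Gamma(47, 31/2)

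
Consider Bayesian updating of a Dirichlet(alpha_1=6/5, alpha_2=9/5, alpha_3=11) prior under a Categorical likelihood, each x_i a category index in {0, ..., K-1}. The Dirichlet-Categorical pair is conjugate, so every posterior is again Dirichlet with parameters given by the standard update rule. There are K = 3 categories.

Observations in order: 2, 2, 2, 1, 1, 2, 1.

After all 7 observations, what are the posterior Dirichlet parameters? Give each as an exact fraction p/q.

obs 1: x=2 → posterior Dirichlet(6/5, 9/5, 12)
obs 2: x=2 → posterior Dirichlet(6/5, 9/5, 13)
obs 3: x=2 → posterior Dirichlet(6/5, 9/5, 14)
obs 4: x=1 → posterior Dirichlet(6/5, 14/5, 14)
obs 5: x=1 → posterior Dirichlet(6/5, 19/5, 14)
obs 6: x=2 → posterior Dirichlet(6/5, 19/5, 15)
obs 7: x=1 → posterior Dirichlet(6/5, 24/5, 15)

alpha_1=6/5, alpha_2=24/5, alpha_3=15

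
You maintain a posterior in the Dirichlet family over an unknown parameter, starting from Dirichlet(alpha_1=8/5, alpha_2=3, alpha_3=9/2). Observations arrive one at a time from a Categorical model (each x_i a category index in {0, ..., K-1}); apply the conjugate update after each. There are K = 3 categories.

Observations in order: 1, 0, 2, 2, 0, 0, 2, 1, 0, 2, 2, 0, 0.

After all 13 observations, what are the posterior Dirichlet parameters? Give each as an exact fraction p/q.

alpha_1=38/5, alpha_2=5, alpha_3=19/2

obs 1: x=1 → posterior Dirichlet(8/5, 4, 9/2)
obs 2: x=0 → posterior Dirichlet(13/5, 4, 9/2)
obs 3: x=2 → posterior Dirichlet(13/5, 4, 11/2)
obs 4: x=2 → posterior Dirichlet(13/5, 4, 13/2)
obs 5: x=0 → posterior Dirichlet(18/5, 4, 13/2)
obs 6: x=0 → posterior Dirichlet(23/5, 4, 13/2)
obs 7: x=2 → posterior Dirichlet(23/5, 4, 15/2)
obs 8: x=1 → posterior Dirichlet(23/5, 5, 15/2)
obs 9: x=0 → posterior Dirichlet(28/5, 5, 15/2)
obs 10: x=2 → posterior Dirichlet(28/5, 5, 17/2)
obs 11: x=2 → posterior Dirichlet(28/5, 5, 19/2)
obs 12: x=0 → posterior Dirichlet(33/5, 5, 19/2)
obs 13: x=0 → posterior Dirichlet(38/5, 5, 19/2)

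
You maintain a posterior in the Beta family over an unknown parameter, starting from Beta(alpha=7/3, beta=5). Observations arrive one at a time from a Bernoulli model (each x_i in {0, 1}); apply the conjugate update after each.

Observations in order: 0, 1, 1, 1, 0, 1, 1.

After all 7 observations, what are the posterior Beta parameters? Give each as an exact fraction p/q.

alpha=22/3, beta=7

obs 1: x=0 → posterior Beta(7/3, 6)
obs 2: x=1 → posterior Beta(10/3, 6)
obs 3: x=1 → posterior Beta(13/3, 6)
obs 4: x=1 → posterior Beta(16/3, 6)
obs 5: x=0 → posterior Beta(16/3, 7)
obs 6: x=1 → posterior Beta(19/3, 7)
obs 7: x=1 → posterior Beta(22/3, 7)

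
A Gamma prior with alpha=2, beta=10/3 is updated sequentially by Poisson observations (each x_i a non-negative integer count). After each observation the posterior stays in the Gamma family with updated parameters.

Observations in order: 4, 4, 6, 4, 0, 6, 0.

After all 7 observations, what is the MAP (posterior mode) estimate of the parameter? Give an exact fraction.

75/31

obs 1: x=4 → posterior Gamma(6, 13/3)
obs 2: x=4 → posterior Gamma(10, 16/3)
obs 3: x=6 → posterior Gamma(16, 19/3)
obs 4: x=4 → posterior Gamma(20, 22/3)
obs 5: x=0 → posterior Gamma(20, 25/3)
obs 6: x=6 → posterior Gamma(26, 28/3)
obs 7: x=0 → posterior Gamma(26, 31/3)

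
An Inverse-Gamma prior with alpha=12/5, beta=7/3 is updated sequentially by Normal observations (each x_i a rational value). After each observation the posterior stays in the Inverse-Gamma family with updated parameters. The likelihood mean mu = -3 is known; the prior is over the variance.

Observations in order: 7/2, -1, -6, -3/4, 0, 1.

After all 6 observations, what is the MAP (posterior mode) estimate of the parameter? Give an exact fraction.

obs 1: x=7/2 → posterior Inverse-Gamma(29/10, 563/24)
obs 2: x=-1 → posterior Inverse-Gamma(17/5, 611/24)
obs 3: x=-6 → posterior Inverse-Gamma(39/10, 719/24)
obs 4: x=-3/4 → posterior Inverse-Gamma(22/5, 3119/96)
obs 5: x=0 → posterior Inverse-Gamma(49/10, 3551/96)
obs 6: x=1 → posterior Inverse-Gamma(27/5, 4319/96)

21595/3072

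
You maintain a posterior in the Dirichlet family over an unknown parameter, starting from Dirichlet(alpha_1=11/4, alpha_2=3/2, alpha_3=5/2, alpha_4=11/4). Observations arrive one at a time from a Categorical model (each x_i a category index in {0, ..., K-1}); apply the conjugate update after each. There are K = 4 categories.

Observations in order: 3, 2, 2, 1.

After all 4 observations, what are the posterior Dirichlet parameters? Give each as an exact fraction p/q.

alpha_1=11/4, alpha_2=5/2, alpha_3=9/2, alpha_4=15/4

obs 1: x=3 → posterior Dirichlet(11/4, 3/2, 5/2, 15/4)
obs 2: x=2 → posterior Dirichlet(11/4, 3/2, 7/2, 15/4)
obs 3: x=2 → posterior Dirichlet(11/4, 3/2, 9/2, 15/4)
obs 4: x=1 → posterior Dirichlet(11/4, 5/2, 9/2, 15/4)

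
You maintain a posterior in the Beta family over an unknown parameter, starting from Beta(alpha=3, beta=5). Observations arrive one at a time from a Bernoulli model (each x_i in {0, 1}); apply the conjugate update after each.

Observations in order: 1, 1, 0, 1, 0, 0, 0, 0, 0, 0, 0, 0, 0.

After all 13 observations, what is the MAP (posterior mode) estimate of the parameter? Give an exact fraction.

5/19

obs 1: x=1 → posterior Beta(4, 5)
obs 2: x=1 → posterior Beta(5, 5)
obs 3: x=0 → posterior Beta(5, 6)
obs 4: x=1 → posterior Beta(6, 6)
obs 5: x=0 → posterior Beta(6, 7)
obs 6: x=0 → posterior Beta(6, 8)
obs 7: x=0 → posterior Beta(6, 9)
obs 8: x=0 → posterior Beta(6, 10)
obs 9: x=0 → posterior Beta(6, 11)
obs 10: x=0 → posterior Beta(6, 12)
obs 11: x=0 → posterior Beta(6, 13)
obs 12: x=0 → posterior Beta(6, 14)
obs 13: x=0 → posterior Beta(6, 15)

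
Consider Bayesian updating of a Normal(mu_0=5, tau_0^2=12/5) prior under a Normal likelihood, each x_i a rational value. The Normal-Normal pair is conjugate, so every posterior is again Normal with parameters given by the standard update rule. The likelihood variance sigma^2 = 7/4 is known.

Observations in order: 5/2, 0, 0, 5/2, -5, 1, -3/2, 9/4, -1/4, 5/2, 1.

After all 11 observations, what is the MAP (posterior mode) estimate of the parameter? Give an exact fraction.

415/563

obs 1: x=5/2 → posterior Normal(295/83, 84/83)
obs 2: x=0 → posterior Normal(295/131, 84/131)
obs 3: x=0 → posterior Normal(295/179, 84/179)
obs 4: x=5/2 → posterior Normal(415/227, 84/227)
obs 5: x=-5 → posterior Normal(7/11, 84/275)
obs 6: x=1 → posterior Normal(223/323, 84/323)
obs 7: x=-3/2 → posterior Normal(151/371, 12/53)
obs 8: x=9/4 → posterior Normal(259/419, 84/419)
obs 9: x=-1/4 → posterior Normal(247/467, 84/467)
obs 10: x=5/2 → posterior Normal(367/515, 84/515)
obs 11: x=1 → posterior Normal(415/563, 84/563)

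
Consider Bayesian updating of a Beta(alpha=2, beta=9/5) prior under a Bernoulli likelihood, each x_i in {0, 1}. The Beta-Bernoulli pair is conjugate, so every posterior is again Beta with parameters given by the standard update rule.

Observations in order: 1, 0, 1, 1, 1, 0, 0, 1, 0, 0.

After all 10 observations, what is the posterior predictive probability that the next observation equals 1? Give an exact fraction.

35/69

obs 1: x=1 → posterior Beta(3, 9/5)
obs 2: x=0 → posterior Beta(3, 14/5)
obs 3: x=1 → posterior Beta(4, 14/5)
obs 4: x=1 → posterior Beta(5, 14/5)
obs 5: x=1 → posterior Beta(6, 14/5)
obs 6: x=0 → posterior Beta(6, 19/5)
obs 7: x=0 → posterior Beta(6, 24/5)
obs 8: x=1 → posterior Beta(7, 24/5)
obs 9: x=0 → posterior Beta(7, 29/5)
obs 10: x=0 → posterior Beta(7, 34/5)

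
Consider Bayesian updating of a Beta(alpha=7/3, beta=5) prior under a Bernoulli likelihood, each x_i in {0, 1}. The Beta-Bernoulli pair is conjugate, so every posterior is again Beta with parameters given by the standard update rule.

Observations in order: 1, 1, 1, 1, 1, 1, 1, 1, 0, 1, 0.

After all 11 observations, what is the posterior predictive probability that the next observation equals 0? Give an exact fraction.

21/55

obs 1: x=1 → posterior Beta(10/3, 5)
obs 2: x=1 → posterior Beta(13/3, 5)
obs 3: x=1 → posterior Beta(16/3, 5)
obs 4: x=1 → posterior Beta(19/3, 5)
obs 5: x=1 → posterior Beta(22/3, 5)
obs 6: x=1 → posterior Beta(25/3, 5)
obs 7: x=1 → posterior Beta(28/3, 5)
obs 8: x=1 → posterior Beta(31/3, 5)
obs 9: x=0 → posterior Beta(31/3, 6)
obs 10: x=1 → posterior Beta(34/3, 6)
obs 11: x=0 → posterior Beta(34/3, 7)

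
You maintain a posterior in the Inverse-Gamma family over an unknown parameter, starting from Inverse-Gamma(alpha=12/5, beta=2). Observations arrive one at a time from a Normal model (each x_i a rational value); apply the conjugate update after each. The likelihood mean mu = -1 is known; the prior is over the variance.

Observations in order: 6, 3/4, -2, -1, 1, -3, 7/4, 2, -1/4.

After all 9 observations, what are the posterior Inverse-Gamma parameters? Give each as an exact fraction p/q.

alpha=69/10, beta=1315/32

obs 1: x=6 → posterior Inverse-Gamma(29/10, 53/2)
obs 2: x=3/4 → posterior Inverse-Gamma(17/5, 897/32)
obs 3: x=-2 → posterior Inverse-Gamma(39/10, 913/32)
obs 4: x=-1 → posterior Inverse-Gamma(22/5, 913/32)
obs 5: x=1 → posterior Inverse-Gamma(49/10, 977/32)
obs 6: x=-3 → posterior Inverse-Gamma(27/5, 1041/32)
obs 7: x=7/4 → posterior Inverse-Gamma(59/10, 581/16)
obs 8: x=2 → posterior Inverse-Gamma(32/5, 653/16)
obs 9: x=-1/4 → posterior Inverse-Gamma(69/10, 1315/32)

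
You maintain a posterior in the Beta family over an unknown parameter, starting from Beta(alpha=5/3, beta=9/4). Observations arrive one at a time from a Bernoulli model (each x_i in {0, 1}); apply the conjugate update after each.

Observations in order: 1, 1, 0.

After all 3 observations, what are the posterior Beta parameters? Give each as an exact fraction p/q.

obs 1: x=1 → posterior Beta(8/3, 9/4)
obs 2: x=1 → posterior Beta(11/3, 9/4)
obs 3: x=0 → posterior Beta(11/3, 13/4)

alpha=11/3, beta=13/4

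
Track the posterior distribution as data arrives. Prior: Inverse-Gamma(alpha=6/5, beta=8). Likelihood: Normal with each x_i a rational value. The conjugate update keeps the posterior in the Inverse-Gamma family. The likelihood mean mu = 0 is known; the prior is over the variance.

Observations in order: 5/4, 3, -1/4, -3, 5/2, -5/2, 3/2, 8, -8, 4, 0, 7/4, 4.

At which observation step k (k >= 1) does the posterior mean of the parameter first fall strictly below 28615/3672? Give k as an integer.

k = 5

obs 1: x=5/4 → posterior Inverse-Gamma(17/10, 281/32)
obs 2: x=3 → posterior Inverse-Gamma(11/5, 425/32)
obs 3: x=-1/4 → posterior Inverse-Gamma(27/10, 213/16)
obs 4: x=-3 → posterior Inverse-Gamma(16/5, 285/16)
obs 5: x=5/2 → posterior Inverse-Gamma(37/10, 335/16)
obs 6: x=-5/2 → posterior Inverse-Gamma(21/5, 385/16)
obs 7: x=3/2 → posterior Inverse-Gamma(47/10, 403/16)
obs 8: x=8 → posterior Inverse-Gamma(26/5, 915/16)
obs 9: x=-8 → posterior Inverse-Gamma(57/10, 1427/16)
obs 10: x=4 → posterior Inverse-Gamma(31/5, 1555/16)
obs 11: x=0 → posterior Inverse-Gamma(67/10, 1555/16)
obs 12: x=7/4 → posterior Inverse-Gamma(36/5, 3159/32)
obs 13: x=4 → posterior Inverse-Gamma(77/10, 3415/32)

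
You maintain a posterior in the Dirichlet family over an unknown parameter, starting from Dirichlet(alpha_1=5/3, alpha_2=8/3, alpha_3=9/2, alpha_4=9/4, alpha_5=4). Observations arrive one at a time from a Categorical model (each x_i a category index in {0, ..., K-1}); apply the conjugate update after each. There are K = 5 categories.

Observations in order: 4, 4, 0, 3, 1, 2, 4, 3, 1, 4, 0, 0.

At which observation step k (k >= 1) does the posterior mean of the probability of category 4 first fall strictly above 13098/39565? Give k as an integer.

k = 2

obs 1: x=4 → posterior Dirichlet(5/3, 8/3, 9/2, 9/4, 5)
obs 2: x=4 → posterior Dirichlet(5/3, 8/3, 9/2, 9/4, 6)
obs 3: x=0 → posterior Dirichlet(8/3, 8/3, 9/2, 9/4, 6)
obs 4: x=3 → posterior Dirichlet(8/3, 8/3, 9/2, 13/4, 6)
obs 5: x=1 → posterior Dirichlet(8/3, 11/3, 9/2, 13/4, 6)
obs 6: x=2 → posterior Dirichlet(8/3, 11/3, 11/2, 13/4, 6)
obs 7: x=4 → posterior Dirichlet(8/3, 11/3, 11/2, 13/4, 7)
obs 8: x=3 → posterior Dirichlet(8/3, 11/3, 11/2, 17/4, 7)
obs 9: x=1 → posterior Dirichlet(8/3, 14/3, 11/2, 17/4, 7)
obs 10: x=4 → posterior Dirichlet(8/3, 14/3, 11/2, 17/4, 8)
obs 11: x=0 → posterior Dirichlet(11/3, 14/3, 11/2, 17/4, 8)
obs 12: x=0 → posterior Dirichlet(14/3, 14/3, 11/2, 17/4, 8)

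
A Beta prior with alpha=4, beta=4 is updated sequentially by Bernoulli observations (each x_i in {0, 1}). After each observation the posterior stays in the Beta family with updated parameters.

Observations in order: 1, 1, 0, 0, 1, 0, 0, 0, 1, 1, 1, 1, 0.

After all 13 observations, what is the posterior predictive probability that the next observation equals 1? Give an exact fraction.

11/21

obs 1: x=1 → posterior Beta(5, 4)
obs 2: x=1 → posterior Beta(6, 4)
obs 3: x=0 → posterior Beta(6, 5)
obs 4: x=0 → posterior Beta(6, 6)
obs 5: x=1 → posterior Beta(7, 6)
obs 6: x=0 → posterior Beta(7, 7)
obs 7: x=0 → posterior Beta(7, 8)
obs 8: x=0 → posterior Beta(7, 9)
obs 9: x=1 → posterior Beta(8, 9)
obs 10: x=1 → posterior Beta(9, 9)
obs 11: x=1 → posterior Beta(10, 9)
obs 12: x=1 → posterior Beta(11, 9)
obs 13: x=0 → posterior Beta(11, 10)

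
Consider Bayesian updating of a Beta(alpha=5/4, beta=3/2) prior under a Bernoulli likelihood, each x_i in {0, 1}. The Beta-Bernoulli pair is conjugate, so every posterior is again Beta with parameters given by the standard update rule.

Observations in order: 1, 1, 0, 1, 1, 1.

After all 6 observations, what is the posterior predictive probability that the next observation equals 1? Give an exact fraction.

obs 1: x=1 → posterior Beta(9/4, 3/2)
obs 2: x=1 → posterior Beta(13/4, 3/2)
obs 3: x=0 → posterior Beta(13/4, 5/2)
obs 4: x=1 → posterior Beta(17/4, 5/2)
obs 5: x=1 → posterior Beta(21/4, 5/2)
obs 6: x=1 → posterior Beta(25/4, 5/2)

5/7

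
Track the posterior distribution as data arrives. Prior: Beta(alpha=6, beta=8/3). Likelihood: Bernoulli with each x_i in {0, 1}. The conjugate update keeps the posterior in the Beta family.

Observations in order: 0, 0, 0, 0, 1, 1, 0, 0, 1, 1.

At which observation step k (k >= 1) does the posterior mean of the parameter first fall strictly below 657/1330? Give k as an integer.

obs 1: x=0 → posterior Beta(6, 11/3)
obs 2: x=0 → posterior Beta(6, 14/3)
obs 3: x=0 → posterior Beta(6, 17/3)
obs 4: x=0 → posterior Beta(6, 20/3)
obs 5: x=1 → posterior Beta(7, 20/3)
obs 6: x=1 → posterior Beta(8, 20/3)
obs 7: x=0 → posterior Beta(8, 23/3)
obs 8: x=0 → posterior Beta(8, 26/3)
obs 9: x=1 → posterior Beta(9, 26/3)
obs 10: x=1 → posterior Beta(10, 26/3)

k = 4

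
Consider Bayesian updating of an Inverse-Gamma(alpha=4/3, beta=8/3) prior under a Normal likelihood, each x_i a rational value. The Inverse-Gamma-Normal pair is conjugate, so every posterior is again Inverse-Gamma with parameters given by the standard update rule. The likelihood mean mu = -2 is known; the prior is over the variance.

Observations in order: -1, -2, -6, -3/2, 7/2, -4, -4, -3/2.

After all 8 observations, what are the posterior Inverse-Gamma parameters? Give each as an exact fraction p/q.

alpha=16/3, beta=733/24

obs 1: x=-1 → posterior Inverse-Gamma(11/6, 19/6)
obs 2: x=-2 → posterior Inverse-Gamma(7/3, 19/6)
obs 3: x=-6 → posterior Inverse-Gamma(17/6, 67/6)
obs 4: x=-3/2 → posterior Inverse-Gamma(10/3, 271/24)
obs 5: x=7/2 → posterior Inverse-Gamma(23/6, 317/12)
obs 6: x=-4 → posterior Inverse-Gamma(13/3, 341/12)
obs 7: x=-4 → posterior Inverse-Gamma(29/6, 365/12)
obs 8: x=-3/2 → posterior Inverse-Gamma(16/3, 733/24)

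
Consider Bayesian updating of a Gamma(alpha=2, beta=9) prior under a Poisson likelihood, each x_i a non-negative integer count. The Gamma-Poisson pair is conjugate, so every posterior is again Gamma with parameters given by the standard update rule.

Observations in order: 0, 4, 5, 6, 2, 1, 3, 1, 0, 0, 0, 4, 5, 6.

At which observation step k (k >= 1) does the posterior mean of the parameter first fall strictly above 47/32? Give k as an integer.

k = 13

obs 1: x=0 → posterior Gamma(2, 10)
obs 2: x=4 → posterior Gamma(6, 11)
obs 3: x=5 → posterior Gamma(11, 12)
obs 4: x=6 → posterior Gamma(17, 13)
obs 5: x=2 → posterior Gamma(19, 14)
obs 6: x=1 → posterior Gamma(20, 15)
obs 7: x=3 → posterior Gamma(23, 16)
obs 8: x=1 → posterior Gamma(24, 17)
obs 9: x=0 → posterior Gamma(24, 18)
obs 10: x=0 → posterior Gamma(24, 19)
obs 11: x=0 → posterior Gamma(24, 20)
obs 12: x=4 → posterior Gamma(28, 21)
obs 13: x=5 → posterior Gamma(33, 22)
obs 14: x=6 → posterior Gamma(39, 23)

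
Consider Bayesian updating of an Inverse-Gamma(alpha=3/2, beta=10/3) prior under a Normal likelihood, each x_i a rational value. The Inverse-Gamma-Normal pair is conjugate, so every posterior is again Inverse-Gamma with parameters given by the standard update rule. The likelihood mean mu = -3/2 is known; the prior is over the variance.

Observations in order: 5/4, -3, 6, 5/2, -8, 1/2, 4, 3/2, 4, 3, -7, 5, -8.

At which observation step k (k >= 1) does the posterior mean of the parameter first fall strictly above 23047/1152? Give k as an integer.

obs 1: x=5/4 → posterior Inverse-Gamma(2, 683/96)
obs 2: x=-3 → posterior Inverse-Gamma(5/2, 791/96)
obs 3: x=6 → posterior Inverse-Gamma(3, 3491/96)
obs 4: x=5/2 → posterior Inverse-Gamma(7/2, 4259/96)
obs 5: x=-8 → posterior Inverse-Gamma(4, 6287/96)
obs 6: x=1/2 → posterior Inverse-Gamma(9/2, 6479/96)
obs 7: x=4 → posterior Inverse-Gamma(5, 7931/96)
obs 8: x=3/2 → posterior Inverse-Gamma(11/2, 8363/96)
obs 9: x=4 → posterior Inverse-Gamma(6, 9815/96)
obs 10: x=3 → posterior Inverse-Gamma(13/2, 10787/96)
obs 11: x=-7 → posterior Inverse-Gamma(7, 12239/96)
obs 12: x=5 → posterior Inverse-Gamma(15/2, 14267/96)
obs 13: x=-8 → posterior Inverse-Gamma(8, 16295/96)

k = 5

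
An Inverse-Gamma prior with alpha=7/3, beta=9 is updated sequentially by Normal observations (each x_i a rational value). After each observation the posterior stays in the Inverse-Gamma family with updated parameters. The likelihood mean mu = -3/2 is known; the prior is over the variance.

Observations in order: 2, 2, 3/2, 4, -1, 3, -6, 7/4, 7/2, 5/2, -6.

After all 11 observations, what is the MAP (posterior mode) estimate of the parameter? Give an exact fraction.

9327/848

obs 1: x=2 → posterior Inverse-Gamma(17/6, 121/8)
obs 2: x=2 → posterior Inverse-Gamma(10/3, 85/4)
obs 3: x=3/2 → posterior Inverse-Gamma(23/6, 103/4)
obs 4: x=4 → posterior Inverse-Gamma(13/3, 327/8)
obs 5: x=-1 → posterior Inverse-Gamma(29/6, 41)
obs 6: x=3 → posterior Inverse-Gamma(16/3, 409/8)
obs 7: x=-6 → posterior Inverse-Gamma(35/6, 245/4)
obs 8: x=7/4 → posterior Inverse-Gamma(19/3, 2129/32)
obs 9: x=7/2 → posterior Inverse-Gamma(41/6, 2529/32)
obs 10: x=5/2 → posterior Inverse-Gamma(22/3, 2785/32)
obs 11: x=-6 → posterior Inverse-Gamma(47/6, 3109/32)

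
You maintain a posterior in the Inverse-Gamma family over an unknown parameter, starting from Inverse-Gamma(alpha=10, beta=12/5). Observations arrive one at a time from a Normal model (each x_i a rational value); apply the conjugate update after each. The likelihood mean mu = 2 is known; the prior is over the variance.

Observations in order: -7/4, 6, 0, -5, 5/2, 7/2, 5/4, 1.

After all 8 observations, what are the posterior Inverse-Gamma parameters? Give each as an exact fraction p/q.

obs 1: x=-7/4 → posterior Inverse-Gamma(21/2, 1509/160)
obs 2: x=6 → posterior Inverse-Gamma(11, 2789/160)
obs 3: x=0 → posterior Inverse-Gamma(23/2, 3109/160)
obs 4: x=-5 → posterior Inverse-Gamma(12, 7029/160)
obs 5: x=5/2 → posterior Inverse-Gamma(25/2, 7049/160)
obs 6: x=7/2 → posterior Inverse-Gamma(13, 7229/160)
obs 7: x=5/4 → posterior Inverse-Gamma(27/2, 3637/80)
obs 8: x=1 → posterior Inverse-Gamma(14, 3677/80)

alpha=14, beta=3677/80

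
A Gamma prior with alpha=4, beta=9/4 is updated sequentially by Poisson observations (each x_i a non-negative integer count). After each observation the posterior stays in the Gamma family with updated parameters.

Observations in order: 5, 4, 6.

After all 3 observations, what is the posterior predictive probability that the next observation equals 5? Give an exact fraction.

obs 1: x=5 → posterior Gamma(9, 13/4)
obs 2: x=4 → posterior Gamma(13, 17/4)
obs 3: x=6 → posterior Gamma(19, 21/4)

456497831373310666854059724665856/3552713678800500929355621337890625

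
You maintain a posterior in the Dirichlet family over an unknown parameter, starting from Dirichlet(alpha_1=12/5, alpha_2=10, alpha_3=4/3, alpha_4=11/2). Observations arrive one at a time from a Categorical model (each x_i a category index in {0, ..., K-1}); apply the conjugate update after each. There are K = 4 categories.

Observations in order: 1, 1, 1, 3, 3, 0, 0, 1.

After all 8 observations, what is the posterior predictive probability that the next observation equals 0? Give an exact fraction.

132/817

obs 1: x=1 → posterior Dirichlet(12/5, 11, 4/3, 11/2)
obs 2: x=1 → posterior Dirichlet(12/5, 12, 4/3, 11/2)
obs 3: x=1 → posterior Dirichlet(12/5, 13, 4/3, 11/2)
obs 4: x=3 → posterior Dirichlet(12/5, 13, 4/3, 13/2)
obs 5: x=3 → posterior Dirichlet(12/5, 13, 4/3, 15/2)
obs 6: x=0 → posterior Dirichlet(17/5, 13, 4/3, 15/2)
obs 7: x=0 → posterior Dirichlet(22/5, 13, 4/3, 15/2)
obs 8: x=1 → posterior Dirichlet(22/5, 14, 4/3, 15/2)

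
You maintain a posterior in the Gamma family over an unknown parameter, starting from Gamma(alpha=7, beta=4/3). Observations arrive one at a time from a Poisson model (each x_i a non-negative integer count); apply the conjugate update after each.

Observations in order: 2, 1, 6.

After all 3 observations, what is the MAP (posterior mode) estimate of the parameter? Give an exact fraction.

obs 1: x=2 → posterior Gamma(9, 7/3)
obs 2: x=1 → posterior Gamma(10, 10/3)
obs 3: x=6 → posterior Gamma(16, 13/3)

45/13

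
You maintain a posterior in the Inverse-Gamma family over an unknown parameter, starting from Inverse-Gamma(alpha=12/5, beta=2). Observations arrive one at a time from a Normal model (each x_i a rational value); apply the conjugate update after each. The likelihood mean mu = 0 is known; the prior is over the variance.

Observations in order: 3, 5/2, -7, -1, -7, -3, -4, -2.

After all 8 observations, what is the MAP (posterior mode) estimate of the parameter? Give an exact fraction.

2945/296

obs 1: x=3 → posterior Inverse-Gamma(29/10, 13/2)
obs 2: x=5/2 → posterior Inverse-Gamma(17/5, 77/8)
obs 3: x=-7 → posterior Inverse-Gamma(39/10, 273/8)
obs 4: x=-1 → posterior Inverse-Gamma(22/5, 277/8)
obs 5: x=-7 → posterior Inverse-Gamma(49/10, 473/8)
obs 6: x=-3 → posterior Inverse-Gamma(27/5, 509/8)
obs 7: x=-4 → posterior Inverse-Gamma(59/10, 573/8)
obs 8: x=-2 → posterior Inverse-Gamma(32/5, 589/8)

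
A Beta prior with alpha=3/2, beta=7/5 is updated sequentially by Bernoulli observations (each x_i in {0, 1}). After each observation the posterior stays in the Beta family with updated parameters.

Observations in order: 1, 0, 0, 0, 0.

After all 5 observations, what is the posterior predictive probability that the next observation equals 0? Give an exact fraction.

54/79

obs 1: x=1 → posterior Beta(5/2, 7/5)
obs 2: x=0 → posterior Beta(5/2, 12/5)
obs 3: x=0 → posterior Beta(5/2, 17/5)
obs 4: x=0 → posterior Beta(5/2, 22/5)
obs 5: x=0 → posterior Beta(5/2, 27/5)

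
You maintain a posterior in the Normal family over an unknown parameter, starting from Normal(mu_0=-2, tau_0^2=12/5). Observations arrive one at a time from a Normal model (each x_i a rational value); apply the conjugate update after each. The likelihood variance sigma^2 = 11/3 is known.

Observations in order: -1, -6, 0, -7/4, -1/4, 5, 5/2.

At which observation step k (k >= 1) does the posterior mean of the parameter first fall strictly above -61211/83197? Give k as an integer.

k = 7

obs 1: x=-1 → posterior Normal(-146/91, 132/91)
obs 2: x=-6 → posterior Normal(-362/127, 132/127)
obs 3: x=0 → posterior Normal(-362/163, 132/163)
obs 4: x=-7/4 → posterior Normal(-425/199, 132/199)
obs 5: x=-1/4 → posterior Normal(-434/235, 132/235)
obs 6: x=5 → posterior Normal(-254/271, 132/271)
obs 7: x=5/2 → posterior Normal(-164/307, 132/307)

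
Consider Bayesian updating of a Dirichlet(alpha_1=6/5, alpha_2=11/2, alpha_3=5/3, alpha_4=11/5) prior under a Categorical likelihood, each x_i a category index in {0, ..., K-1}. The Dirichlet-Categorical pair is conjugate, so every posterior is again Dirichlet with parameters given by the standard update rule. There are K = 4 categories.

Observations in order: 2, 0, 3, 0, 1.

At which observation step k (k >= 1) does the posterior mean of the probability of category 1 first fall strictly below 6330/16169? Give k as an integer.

obs 1: x=2 → posterior Dirichlet(6/5, 11/2, 8/3, 11/5)
obs 2: x=0 → posterior Dirichlet(11/5, 11/2, 8/3, 11/5)
obs 3: x=3 → posterior Dirichlet(11/5, 11/2, 8/3, 16/5)
obs 4: x=0 → posterior Dirichlet(16/5, 11/2, 8/3, 16/5)
obs 5: x=1 → posterior Dirichlet(16/5, 13/2, 8/3, 16/5)

k = 4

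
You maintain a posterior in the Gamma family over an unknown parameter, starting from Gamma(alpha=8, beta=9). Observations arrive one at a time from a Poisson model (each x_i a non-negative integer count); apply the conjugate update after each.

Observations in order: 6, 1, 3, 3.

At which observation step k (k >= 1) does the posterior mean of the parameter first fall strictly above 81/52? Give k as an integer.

k = 4

obs 1: x=6 → posterior Gamma(14, 10)
obs 2: x=1 → posterior Gamma(15, 11)
obs 3: x=3 → posterior Gamma(18, 12)
obs 4: x=3 → posterior Gamma(21, 13)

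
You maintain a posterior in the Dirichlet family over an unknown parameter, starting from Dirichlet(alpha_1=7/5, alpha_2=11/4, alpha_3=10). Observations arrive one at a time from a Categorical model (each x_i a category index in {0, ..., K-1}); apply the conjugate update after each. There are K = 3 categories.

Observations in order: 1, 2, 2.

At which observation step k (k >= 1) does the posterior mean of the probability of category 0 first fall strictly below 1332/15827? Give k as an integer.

k = 3

obs 1: x=1 → posterior Dirichlet(7/5, 15/4, 10)
obs 2: x=2 → posterior Dirichlet(7/5, 15/4, 11)
obs 3: x=2 → posterior Dirichlet(7/5, 15/4, 12)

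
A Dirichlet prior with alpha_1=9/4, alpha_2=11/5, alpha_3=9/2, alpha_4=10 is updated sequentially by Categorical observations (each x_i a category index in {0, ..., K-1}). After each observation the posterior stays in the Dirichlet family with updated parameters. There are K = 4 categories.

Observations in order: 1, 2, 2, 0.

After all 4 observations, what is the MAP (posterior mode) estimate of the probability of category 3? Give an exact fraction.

obs 1: x=1 → posterior Dirichlet(9/4, 16/5, 9/2, 10)
obs 2: x=2 → posterior Dirichlet(9/4, 16/5, 11/2, 10)
obs 3: x=2 → posterior Dirichlet(9/4, 16/5, 13/2, 10)
obs 4: x=0 → posterior Dirichlet(13/4, 16/5, 13/2, 10)

180/379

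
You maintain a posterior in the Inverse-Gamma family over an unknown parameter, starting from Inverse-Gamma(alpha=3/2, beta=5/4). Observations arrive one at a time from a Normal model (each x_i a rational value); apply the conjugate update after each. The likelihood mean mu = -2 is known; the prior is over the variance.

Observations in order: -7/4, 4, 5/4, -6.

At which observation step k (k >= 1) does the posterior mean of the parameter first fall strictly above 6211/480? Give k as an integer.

obs 1: x=-7/4 → posterior Inverse-Gamma(2, 41/32)
obs 2: x=4 → posterior Inverse-Gamma(5/2, 617/32)
obs 3: x=5/4 → posterior Inverse-Gamma(3, 393/16)
obs 4: x=-6 → posterior Inverse-Gamma(7/2, 521/16)

k = 4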